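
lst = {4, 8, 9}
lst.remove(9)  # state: {4, 8}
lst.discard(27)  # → {4, 8}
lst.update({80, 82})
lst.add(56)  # {4, 8, 56, 80, 82}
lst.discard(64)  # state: {4, 8, 56, 80, 82}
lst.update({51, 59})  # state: {4, 8, 51, 56, 59, 80, 82}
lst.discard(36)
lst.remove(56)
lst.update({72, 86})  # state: {4, 8, 51, 59, 72, 80, 82, 86}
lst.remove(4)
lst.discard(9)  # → {8, 51, 59, 72, 80, 82, 86}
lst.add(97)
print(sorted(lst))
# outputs [8, 51, 59, 72, 80, 82, 86, 97]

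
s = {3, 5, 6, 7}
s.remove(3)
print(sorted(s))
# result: [5, 6, 7]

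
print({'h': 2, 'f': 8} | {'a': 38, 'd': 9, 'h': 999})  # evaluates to {'h': 999, 'f': 8, 'a': 38, 'd': 9}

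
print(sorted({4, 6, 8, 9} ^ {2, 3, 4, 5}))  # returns [2, 3, 5, 6, 8, 9]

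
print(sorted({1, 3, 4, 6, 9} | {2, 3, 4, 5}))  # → [1, 2, 3, 4, 5, 6, 9]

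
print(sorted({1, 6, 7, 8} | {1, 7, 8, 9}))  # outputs [1, 6, 7, 8, 9]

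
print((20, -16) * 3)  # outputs (20, -16, 20, -16, 20, -16)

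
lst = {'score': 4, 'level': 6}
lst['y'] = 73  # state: {'score': 4, 'level': 6, 'y': 73}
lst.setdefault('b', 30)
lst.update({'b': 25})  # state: {'score': 4, 'level': 6, 'y': 73, 'b': 25}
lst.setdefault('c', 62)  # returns 62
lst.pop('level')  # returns 6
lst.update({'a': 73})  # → {'score': 4, 'y': 73, 'b': 25, 'c': 62, 'a': 73}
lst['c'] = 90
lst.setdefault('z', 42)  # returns 42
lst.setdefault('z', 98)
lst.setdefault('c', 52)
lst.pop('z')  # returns 42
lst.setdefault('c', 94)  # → 90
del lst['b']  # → {'score': 4, 'y': 73, 'c': 90, 'a': 73}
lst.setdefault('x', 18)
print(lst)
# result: {'score': 4, 'y': 73, 'c': 90, 'a': 73, 'x': 18}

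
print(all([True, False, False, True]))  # False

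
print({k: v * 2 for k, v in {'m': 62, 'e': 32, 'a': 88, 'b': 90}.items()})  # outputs {'m': 124, 'e': 64, 'a': 176, 'b': 180}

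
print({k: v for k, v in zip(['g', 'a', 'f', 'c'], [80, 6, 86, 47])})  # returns {'g': 80, 'a': 6, 'f': 86, 'c': 47}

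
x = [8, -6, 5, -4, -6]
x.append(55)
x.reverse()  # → [55, -6, -4, 5, -6, 8]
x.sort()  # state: [-6, -6, -4, 5, 8, 55]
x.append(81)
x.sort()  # [-6, -6, -4, 5, 8, 55, 81]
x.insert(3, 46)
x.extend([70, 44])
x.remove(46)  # [-6, -6, -4, 5, 8, 55, 81, 70, 44]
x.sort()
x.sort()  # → [-6, -6, -4, 5, 8, 44, 55, 70, 81]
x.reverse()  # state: [81, 70, 55, 44, 8, 5, -4, -6, -6]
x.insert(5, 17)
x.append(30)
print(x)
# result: [81, 70, 55, 44, 8, 17, 5, -4, -6, -6, 30]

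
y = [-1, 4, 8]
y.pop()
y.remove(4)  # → [-1]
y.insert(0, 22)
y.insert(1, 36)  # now [22, 36, -1]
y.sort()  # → [-1, 22, 36]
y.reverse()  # [36, 22, -1]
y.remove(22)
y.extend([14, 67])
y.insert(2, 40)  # [36, -1, 40, 14, 67]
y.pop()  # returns 67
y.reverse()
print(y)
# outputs [14, 40, -1, 36]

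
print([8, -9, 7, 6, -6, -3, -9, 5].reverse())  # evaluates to None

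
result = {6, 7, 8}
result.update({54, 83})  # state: {6, 7, 8, 54, 83}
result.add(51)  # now {6, 7, 8, 51, 54, 83}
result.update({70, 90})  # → {6, 7, 8, 51, 54, 70, 83, 90}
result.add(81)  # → {6, 7, 8, 51, 54, 70, 81, 83, 90}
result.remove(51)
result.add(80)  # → {6, 7, 8, 54, 70, 80, 81, 83, 90}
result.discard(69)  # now {6, 7, 8, 54, 70, 80, 81, 83, 90}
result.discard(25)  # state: {6, 7, 8, 54, 70, 80, 81, 83, 90}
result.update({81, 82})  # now {6, 7, 8, 54, 70, 80, 81, 82, 83, 90}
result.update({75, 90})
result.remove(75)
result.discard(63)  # {6, 7, 8, 54, 70, 80, 81, 82, 83, 90}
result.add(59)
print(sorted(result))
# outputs [6, 7, 8, 54, 59, 70, 80, 81, 82, 83, 90]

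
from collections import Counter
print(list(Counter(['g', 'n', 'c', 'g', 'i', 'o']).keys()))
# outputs ['g', 'n', 'c', 'i', 'o']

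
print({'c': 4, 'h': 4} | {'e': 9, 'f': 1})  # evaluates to {'c': 4, 'h': 4, 'e': 9, 'f': 1}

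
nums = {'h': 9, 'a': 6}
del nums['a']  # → {'h': 9}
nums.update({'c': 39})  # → {'h': 9, 'c': 39}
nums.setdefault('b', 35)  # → 35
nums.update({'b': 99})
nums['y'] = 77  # {'h': 9, 'c': 39, 'b': 99, 'y': 77}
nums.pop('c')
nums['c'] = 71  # {'h': 9, 'b': 99, 'y': 77, 'c': 71}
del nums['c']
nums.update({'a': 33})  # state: {'h': 9, 'b': 99, 'y': 77, 'a': 33}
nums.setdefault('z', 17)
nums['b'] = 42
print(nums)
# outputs {'h': 9, 'b': 42, 'y': 77, 'a': 33, 'z': 17}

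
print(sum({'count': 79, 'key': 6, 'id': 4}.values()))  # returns 89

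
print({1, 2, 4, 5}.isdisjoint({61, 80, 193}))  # True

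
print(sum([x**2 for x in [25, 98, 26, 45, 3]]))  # 12939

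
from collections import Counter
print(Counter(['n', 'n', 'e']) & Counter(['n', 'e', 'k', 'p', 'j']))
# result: Counter({'n': 1, 'e': 1})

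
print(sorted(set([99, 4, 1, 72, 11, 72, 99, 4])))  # [1, 4, 11, 72, 99]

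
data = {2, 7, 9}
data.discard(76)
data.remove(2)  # {7, 9}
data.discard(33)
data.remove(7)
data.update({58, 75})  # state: {9, 58, 75}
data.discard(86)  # {9, 58, 75}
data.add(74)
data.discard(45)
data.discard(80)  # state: {9, 58, 74, 75}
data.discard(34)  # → {9, 58, 74, 75}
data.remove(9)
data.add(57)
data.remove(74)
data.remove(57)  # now {58, 75}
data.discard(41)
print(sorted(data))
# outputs [58, 75]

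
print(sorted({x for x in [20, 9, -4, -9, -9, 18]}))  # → [-9, -4, 9, 18, 20]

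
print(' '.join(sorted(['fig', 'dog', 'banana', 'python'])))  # banana dog fig python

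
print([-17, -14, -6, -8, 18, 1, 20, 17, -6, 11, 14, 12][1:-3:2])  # [-14, -8, 1, 17]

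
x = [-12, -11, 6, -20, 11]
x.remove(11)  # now [-12, -11, 6, -20]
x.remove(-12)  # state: [-11, 6, -20]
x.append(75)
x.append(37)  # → [-11, 6, -20, 75, 37]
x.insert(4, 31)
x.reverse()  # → [37, 31, 75, -20, 6, -11]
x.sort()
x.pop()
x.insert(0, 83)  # [83, -20, -11, 6, 31, 37]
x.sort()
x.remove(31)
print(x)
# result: [-20, -11, 6, 37, 83]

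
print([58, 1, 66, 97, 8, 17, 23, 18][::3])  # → [58, 97, 23]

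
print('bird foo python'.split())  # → ['bird', 'foo', 'python']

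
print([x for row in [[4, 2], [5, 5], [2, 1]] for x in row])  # [4, 2, 5, 5, 2, 1]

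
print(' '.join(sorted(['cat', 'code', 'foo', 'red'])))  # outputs cat code foo red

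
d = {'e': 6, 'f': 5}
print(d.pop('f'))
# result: 5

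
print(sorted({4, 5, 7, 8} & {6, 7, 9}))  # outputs [7]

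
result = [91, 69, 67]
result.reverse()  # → [67, 69, 91]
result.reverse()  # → [91, 69, 67]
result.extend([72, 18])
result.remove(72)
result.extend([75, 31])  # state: [91, 69, 67, 18, 75, 31]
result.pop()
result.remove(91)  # [69, 67, 18, 75]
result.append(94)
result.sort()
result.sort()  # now [18, 67, 69, 75, 94]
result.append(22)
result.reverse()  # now [22, 94, 75, 69, 67, 18]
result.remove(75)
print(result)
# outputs [22, 94, 69, 67, 18]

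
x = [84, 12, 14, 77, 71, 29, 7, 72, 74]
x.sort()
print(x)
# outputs [7, 12, 14, 29, 71, 72, 74, 77, 84]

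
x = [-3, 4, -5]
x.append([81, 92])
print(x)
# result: [-3, 4, -5, [81, 92]]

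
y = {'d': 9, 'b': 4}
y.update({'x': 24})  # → {'d': 9, 'b': 4, 'x': 24}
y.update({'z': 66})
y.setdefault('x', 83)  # 24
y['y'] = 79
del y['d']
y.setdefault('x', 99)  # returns 24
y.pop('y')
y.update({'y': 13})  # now {'b': 4, 'x': 24, 'z': 66, 'y': 13}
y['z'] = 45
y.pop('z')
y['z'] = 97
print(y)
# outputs {'b': 4, 'x': 24, 'y': 13, 'z': 97}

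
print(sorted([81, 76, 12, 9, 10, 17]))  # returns [9, 10, 12, 17, 76, 81]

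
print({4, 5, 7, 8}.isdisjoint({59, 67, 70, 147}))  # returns True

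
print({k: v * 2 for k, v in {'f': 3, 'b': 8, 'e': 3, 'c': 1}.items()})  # {'f': 6, 'b': 16, 'e': 6, 'c': 2}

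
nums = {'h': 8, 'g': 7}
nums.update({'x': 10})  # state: {'h': 8, 'g': 7, 'x': 10}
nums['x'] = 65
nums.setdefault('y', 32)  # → 32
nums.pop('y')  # 32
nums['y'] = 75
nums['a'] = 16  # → {'h': 8, 'g': 7, 'x': 65, 'y': 75, 'a': 16}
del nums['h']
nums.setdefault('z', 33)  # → 33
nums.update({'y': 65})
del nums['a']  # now {'g': 7, 'x': 65, 'y': 65, 'z': 33}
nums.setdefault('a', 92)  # 92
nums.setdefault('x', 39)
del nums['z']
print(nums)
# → {'g': 7, 'x': 65, 'y': 65, 'a': 92}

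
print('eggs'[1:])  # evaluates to ggs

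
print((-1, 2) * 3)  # (-1, 2, -1, 2, -1, 2)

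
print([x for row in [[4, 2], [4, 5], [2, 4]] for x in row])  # [4, 2, 4, 5, 2, 4]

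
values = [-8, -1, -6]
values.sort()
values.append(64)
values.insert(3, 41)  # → [-8, -6, -1, 41, 64]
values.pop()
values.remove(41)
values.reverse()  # [-1, -6, -8]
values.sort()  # [-8, -6, -1]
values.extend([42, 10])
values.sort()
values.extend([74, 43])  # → [-8, -6, -1, 10, 42, 74, 43]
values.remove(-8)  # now [-6, -1, 10, 42, 74, 43]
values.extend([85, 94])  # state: [-6, -1, 10, 42, 74, 43, 85, 94]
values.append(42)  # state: [-6, -1, 10, 42, 74, 43, 85, 94, 42]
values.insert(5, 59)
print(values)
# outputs [-6, -1, 10, 42, 74, 59, 43, 85, 94, 42]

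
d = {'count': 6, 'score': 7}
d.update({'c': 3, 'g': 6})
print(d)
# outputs {'count': 6, 'score': 7, 'c': 3, 'g': 6}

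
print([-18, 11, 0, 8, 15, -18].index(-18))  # 0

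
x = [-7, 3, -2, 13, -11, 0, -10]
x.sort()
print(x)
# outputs [-11, -10, -7, -2, 0, 3, 13]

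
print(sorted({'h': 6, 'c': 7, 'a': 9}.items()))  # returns [('a', 9), ('c', 7), ('h', 6)]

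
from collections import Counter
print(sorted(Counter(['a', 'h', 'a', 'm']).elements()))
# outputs ['a', 'a', 'h', 'm']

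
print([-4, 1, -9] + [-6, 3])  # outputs [-4, 1, -9, -6, 3]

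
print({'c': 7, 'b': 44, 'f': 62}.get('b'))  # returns 44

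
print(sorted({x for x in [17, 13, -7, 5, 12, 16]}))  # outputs [-7, 5, 12, 13, 16, 17]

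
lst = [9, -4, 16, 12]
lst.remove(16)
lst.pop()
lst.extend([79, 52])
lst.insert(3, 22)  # [9, -4, 79, 22, 52]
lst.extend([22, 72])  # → [9, -4, 79, 22, 52, 22, 72]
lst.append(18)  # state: [9, -4, 79, 22, 52, 22, 72, 18]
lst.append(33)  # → [9, -4, 79, 22, 52, 22, 72, 18, 33]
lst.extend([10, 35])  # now [9, -4, 79, 22, 52, 22, 72, 18, 33, 10, 35]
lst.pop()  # 35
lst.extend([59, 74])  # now [9, -4, 79, 22, 52, 22, 72, 18, 33, 10, 59, 74]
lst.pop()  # 74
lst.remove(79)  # [9, -4, 22, 52, 22, 72, 18, 33, 10, 59]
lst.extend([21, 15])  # [9, -4, 22, 52, 22, 72, 18, 33, 10, 59, 21, 15]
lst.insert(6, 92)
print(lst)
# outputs [9, -4, 22, 52, 22, 72, 92, 18, 33, 10, 59, 21, 15]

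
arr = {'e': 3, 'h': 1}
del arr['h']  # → {'e': 3}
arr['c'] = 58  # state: {'e': 3, 'c': 58}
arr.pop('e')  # 3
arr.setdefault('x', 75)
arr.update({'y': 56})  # {'c': 58, 'x': 75, 'y': 56}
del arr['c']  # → {'x': 75, 'y': 56}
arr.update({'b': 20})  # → {'x': 75, 'y': 56, 'b': 20}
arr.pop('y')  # 56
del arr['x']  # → {'b': 20}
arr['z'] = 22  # {'b': 20, 'z': 22}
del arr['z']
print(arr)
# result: {'b': 20}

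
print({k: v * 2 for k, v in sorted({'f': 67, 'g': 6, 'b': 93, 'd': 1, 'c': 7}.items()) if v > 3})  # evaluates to {'b': 186, 'c': 14, 'f': 134, 'g': 12}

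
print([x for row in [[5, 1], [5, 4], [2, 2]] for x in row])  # [5, 1, 5, 4, 2, 2]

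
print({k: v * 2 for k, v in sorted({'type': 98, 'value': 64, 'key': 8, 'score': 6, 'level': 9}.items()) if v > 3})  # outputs {'key': 16, 'level': 18, 'score': 12, 'type': 196, 'value': 128}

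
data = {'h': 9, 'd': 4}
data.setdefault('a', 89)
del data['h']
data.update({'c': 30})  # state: {'d': 4, 'a': 89, 'c': 30}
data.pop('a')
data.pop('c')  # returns 30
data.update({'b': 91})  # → {'d': 4, 'b': 91}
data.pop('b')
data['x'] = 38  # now {'d': 4, 'x': 38}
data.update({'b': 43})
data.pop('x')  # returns 38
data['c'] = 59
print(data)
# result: {'d': 4, 'b': 43, 'c': 59}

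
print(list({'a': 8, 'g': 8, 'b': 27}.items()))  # [('a', 8), ('g', 8), ('b', 27)]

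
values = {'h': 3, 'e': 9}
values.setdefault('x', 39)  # 39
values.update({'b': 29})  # {'h': 3, 'e': 9, 'x': 39, 'b': 29}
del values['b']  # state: {'h': 3, 'e': 9, 'x': 39}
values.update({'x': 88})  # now {'h': 3, 'e': 9, 'x': 88}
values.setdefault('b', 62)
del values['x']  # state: {'h': 3, 'e': 9, 'b': 62}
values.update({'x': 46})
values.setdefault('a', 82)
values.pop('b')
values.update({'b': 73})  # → {'h': 3, 'e': 9, 'x': 46, 'a': 82, 'b': 73}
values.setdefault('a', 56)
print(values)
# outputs {'h': 3, 'e': 9, 'x': 46, 'a': 82, 'b': 73}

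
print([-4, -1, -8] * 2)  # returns [-4, -1, -8, -4, -1, -8]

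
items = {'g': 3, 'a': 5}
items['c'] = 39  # {'g': 3, 'a': 5, 'c': 39}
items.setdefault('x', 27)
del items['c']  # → {'g': 3, 'a': 5, 'x': 27}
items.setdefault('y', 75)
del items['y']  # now {'g': 3, 'a': 5, 'x': 27}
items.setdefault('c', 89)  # 89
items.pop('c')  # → 89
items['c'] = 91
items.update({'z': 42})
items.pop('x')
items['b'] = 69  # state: {'g': 3, 'a': 5, 'c': 91, 'z': 42, 'b': 69}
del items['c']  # {'g': 3, 'a': 5, 'z': 42, 'b': 69}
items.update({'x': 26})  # {'g': 3, 'a': 5, 'z': 42, 'b': 69, 'x': 26}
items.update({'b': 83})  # {'g': 3, 'a': 5, 'z': 42, 'b': 83, 'x': 26}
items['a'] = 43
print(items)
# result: {'g': 3, 'a': 43, 'z': 42, 'b': 83, 'x': 26}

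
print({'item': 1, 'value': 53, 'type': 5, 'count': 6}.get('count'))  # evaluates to 6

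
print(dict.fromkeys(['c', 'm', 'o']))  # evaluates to {'c': None, 'm': None, 'o': None}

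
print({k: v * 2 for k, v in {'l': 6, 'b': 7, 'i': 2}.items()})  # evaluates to {'l': 12, 'b': 14, 'i': 4}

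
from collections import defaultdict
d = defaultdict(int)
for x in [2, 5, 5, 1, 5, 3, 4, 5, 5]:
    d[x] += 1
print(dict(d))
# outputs {2: 1, 5: 5, 1: 1, 3: 1, 4: 1}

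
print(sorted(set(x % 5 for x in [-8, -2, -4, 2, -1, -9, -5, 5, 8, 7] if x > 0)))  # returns [0, 2, 3]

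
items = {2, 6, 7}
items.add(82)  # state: {2, 6, 7, 82}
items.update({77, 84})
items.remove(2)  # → {6, 7, 77, 82, 84}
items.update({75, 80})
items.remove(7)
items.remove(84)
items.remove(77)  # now {6, 75, 80, 82}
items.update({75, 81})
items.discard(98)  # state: {6, 75, 80, 81, 82}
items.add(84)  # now {6, 75, 80, 81, 82, 84}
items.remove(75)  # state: {6, 80, 81, 82, 84}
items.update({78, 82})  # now {6, 78, 80, 81, 82, 84}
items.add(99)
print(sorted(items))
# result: [6, 78, 80, 81, 82, 84, 99]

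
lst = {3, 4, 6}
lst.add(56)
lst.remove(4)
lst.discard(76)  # {3, 6, 56}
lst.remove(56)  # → {3, 6}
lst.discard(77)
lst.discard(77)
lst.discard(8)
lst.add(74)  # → {3, 6, 74}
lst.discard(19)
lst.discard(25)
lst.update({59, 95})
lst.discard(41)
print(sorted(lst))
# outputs [3, 6, 59, 74, 95]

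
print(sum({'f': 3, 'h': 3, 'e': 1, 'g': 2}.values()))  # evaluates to 9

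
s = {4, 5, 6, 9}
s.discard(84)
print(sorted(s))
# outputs [4, 5, 6, 9]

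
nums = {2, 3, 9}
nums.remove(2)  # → {3, 9}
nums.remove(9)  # {3}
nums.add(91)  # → {3, 91}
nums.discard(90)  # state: {3, 91}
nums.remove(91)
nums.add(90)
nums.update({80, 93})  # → {3, 80, 90, 93}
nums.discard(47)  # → {3, 80, 90, 93}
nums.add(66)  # {3, 66, 80, 90, 93}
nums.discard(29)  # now {3, 66, 80, 90, 93}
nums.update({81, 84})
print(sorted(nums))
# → [3, 66, 80, 81, 84, 90, 93]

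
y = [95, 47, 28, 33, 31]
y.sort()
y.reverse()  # [95, 47, 33, 31, 28]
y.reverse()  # [28, 31, 33, 47, 95]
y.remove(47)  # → [28, 31, 33, 95]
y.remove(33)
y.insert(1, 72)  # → [28, 72, 31, 95]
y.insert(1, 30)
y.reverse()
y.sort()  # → [28, 30, 31, 72, 95]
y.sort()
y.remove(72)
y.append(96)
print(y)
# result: [28, 30, 31, 95, 96]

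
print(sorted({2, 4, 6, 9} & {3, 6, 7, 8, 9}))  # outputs [6, 9]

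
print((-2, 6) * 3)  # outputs (-2, 6, -2, 6, -2, 6)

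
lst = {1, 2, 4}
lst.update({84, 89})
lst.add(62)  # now {1, 2, 4, 62, 84, 89}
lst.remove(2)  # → {1, 4, 62, 84, 89}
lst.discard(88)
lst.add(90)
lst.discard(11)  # {1, 4, 62, 84, 89, 90}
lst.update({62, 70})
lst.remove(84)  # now {1, 4, 62, 70, 89, 90}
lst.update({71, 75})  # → {1, 4, 62, 70, 71, 75, 89, 90}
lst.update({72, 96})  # {1, 4, 62, 70, 71, 72, 75, 89, 90, 96}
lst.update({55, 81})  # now {1, 4, 55, 62, 70, 71, 72, 75, 81, 89, 90, 96}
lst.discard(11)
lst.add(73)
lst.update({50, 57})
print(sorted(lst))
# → [1, 4, 50, 55, 57, 62, 70, 71, 72, 73, 75, 81, 89, 90, 96]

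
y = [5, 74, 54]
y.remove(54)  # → [5, 74]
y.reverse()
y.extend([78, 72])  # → [74, 5, 78, 72]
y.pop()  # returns 72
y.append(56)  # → [74, 5, 78, 56]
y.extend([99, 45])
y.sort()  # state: [5, 45, 56, 74, 78, 99]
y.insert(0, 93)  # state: [93, 5, 45, 56, 74, 78, 99]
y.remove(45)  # [93, 5, 56, 74, 78, 99]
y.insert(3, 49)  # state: [93, 5, 56, 49, 74, 78, 99]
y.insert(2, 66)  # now [93, 5, 66, 56, 49, 74, 78, 99]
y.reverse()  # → [99, 78, 74, 49, 56, 66, 5, 93]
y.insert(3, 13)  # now [99, 78, 74, 13, 49, 56, 66, 5, 93]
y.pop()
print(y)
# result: [99, 78, 74, 13, 49, 56, 66, 5]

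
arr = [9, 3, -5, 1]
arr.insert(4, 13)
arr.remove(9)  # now [3, -5, 1, 13]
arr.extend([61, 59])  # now [3, -5, 1, 13, 61, 59]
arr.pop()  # 59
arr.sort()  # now [-5, 1, 3, 13, 61]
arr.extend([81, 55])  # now [-5, 1, 3, 13, 61, 81, 55]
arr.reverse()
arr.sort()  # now [-5, 1, 3, 13, 55, 61, 81]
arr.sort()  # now [-5, 1, 3, 13, 55, 61, 81]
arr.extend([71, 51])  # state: [-5, 1, 3, 13, 55, 61, 81, 71, 51]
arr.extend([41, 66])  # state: [-5, 1, 3, 13, 55, 61, 81, 71, 51, 41, 66]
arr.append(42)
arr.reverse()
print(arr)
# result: [42, 66, 41, 51, 71, 81, 61, 55, 13, 3, 1, -5]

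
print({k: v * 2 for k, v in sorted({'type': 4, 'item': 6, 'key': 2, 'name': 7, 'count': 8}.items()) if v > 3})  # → {'count': 16, 'item': 12, 'name': 14, 'type': 8}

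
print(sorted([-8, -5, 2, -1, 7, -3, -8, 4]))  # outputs [-8, -8, -5, -3, -1, 2, 4, 7]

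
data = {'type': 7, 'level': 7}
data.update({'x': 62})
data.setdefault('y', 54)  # 54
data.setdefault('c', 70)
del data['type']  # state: {'level': 7, 'x': 62, 'y': 54, 'c': 70}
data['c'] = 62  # {'level': 7, 'x': 62, 'y': 54, 'c': 62}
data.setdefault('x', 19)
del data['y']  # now {'level': 7, 'x': 62, 'c': 62}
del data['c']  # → {'level': 7, 'x': 62}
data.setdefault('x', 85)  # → 62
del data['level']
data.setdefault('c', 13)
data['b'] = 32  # {'x': 62, 'c': 13, 'b': 32}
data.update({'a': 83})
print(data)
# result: {'x': 62, 'c': 13, 'b': 32, 'a': 83}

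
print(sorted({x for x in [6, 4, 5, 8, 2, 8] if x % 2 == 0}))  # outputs [2, 4, 6, 8]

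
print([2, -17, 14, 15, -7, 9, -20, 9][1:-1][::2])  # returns [-17, 15, 9]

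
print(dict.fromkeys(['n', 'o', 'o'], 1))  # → {'n': 1, 'o': 1}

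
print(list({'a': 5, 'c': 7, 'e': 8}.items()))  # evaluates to [('a', 5), ('c', 7), ('e', 8)]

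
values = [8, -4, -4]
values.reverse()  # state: [-4, -4, 8]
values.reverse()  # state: [8, -4, -4]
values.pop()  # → -4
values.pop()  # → -4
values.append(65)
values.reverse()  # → [65, 8]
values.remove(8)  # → [65]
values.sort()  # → [65]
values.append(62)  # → [65, 62]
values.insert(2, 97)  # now [65, 62, 97]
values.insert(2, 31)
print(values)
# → [65, 62, 31, 97]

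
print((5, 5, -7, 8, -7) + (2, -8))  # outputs (5, 5, -7, 8, -7, 2, -8)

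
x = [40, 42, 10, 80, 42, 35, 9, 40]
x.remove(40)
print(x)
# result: [42, 10, 80, 42, 35, 9, 40]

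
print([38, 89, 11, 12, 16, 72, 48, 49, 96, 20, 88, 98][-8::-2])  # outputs [16, 11, 38]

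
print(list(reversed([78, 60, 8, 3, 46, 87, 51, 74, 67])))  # [67, 74, 51, 87, 46, 3, 8, 60, 78]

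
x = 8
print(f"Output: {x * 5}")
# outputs Output: 40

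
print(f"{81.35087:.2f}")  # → 81.35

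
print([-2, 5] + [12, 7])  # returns [-2, 5, 12, 7]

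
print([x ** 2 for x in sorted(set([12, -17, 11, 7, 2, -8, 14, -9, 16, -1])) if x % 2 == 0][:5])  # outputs [64, 4, 144, 196, 256]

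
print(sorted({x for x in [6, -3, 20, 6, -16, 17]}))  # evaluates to [-16, -3, 6, 17, 20]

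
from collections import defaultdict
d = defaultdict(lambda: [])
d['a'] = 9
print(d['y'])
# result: []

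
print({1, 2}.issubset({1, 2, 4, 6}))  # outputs True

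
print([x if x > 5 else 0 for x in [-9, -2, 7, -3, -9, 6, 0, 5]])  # [0, 0, 7, 0, 0, 6, 0, 0]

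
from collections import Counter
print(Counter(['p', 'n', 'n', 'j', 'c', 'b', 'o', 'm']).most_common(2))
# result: [('n', 2), ('p', 1)]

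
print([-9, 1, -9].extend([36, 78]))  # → None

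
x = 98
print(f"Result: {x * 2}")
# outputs Result: 196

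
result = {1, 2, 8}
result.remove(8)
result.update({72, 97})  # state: {1, 2, 72, 97}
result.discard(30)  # {1, 2, 72, 97}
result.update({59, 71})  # {1, 2, 59, 71, 72, 97}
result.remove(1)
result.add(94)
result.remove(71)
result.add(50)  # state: {2, 50, 59, 72, 94, 97}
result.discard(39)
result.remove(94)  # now {2, 50, 59, 72, 97}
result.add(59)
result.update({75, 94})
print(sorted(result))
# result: [2, 50, 59, 72, 75, 94, 97]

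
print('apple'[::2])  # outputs ape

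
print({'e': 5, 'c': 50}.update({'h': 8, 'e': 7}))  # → None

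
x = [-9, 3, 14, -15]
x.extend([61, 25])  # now [-9, 3, 14, -15, 61, 25]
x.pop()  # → 25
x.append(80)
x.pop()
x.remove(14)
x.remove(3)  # [-9, -15, 61]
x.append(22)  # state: [-9, -15, 61, 22]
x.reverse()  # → [22, 61, -15, -9]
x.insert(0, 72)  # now [72, 22, 61, -15, -9]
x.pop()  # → -9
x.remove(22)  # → [72, 61, -15]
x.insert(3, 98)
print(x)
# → [72, 61, -15, 98]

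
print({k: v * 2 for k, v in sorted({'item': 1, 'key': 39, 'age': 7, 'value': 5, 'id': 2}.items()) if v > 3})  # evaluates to {'age': 14, 'key': 78, 'value': 10}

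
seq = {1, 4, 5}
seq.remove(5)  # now {1, 4}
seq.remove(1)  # {4}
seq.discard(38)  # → {4}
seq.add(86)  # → {4, 86}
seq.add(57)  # {4, 57, 86}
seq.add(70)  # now {4, 57, 70, 86}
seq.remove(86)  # {4, 57, 70}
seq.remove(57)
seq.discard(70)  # {4}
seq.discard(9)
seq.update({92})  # {4, 92}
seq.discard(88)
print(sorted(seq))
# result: [4, 92]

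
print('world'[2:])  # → rld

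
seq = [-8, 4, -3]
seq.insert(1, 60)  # [-8, 60, 4, -3]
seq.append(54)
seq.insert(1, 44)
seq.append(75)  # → [-8, 44, 60, 4, -3, 54, 75]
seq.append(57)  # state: [-8, 44, 60, 4, -3, 54, 75, 57]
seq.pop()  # 57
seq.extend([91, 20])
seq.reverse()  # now [20, 91, 75, 54, -3, 4, 60, 44, -8]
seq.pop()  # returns -8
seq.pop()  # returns 44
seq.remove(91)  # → [20, 75, 54, -3, 4, 60]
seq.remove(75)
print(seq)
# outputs [20, 54, -3, 4, 60]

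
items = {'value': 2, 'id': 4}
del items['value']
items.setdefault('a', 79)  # 79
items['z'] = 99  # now {'id': 4, 'a': 79, 'z': 99}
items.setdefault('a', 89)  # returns 79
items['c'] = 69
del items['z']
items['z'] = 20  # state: {'id': 4, 'a': 79, 'c': 69, 'z': 20}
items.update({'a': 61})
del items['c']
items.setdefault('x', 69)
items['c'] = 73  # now {'id': 4, 'a': 61, 'z': 20, 'x': 69, 'c': 73}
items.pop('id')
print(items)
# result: {'a': 61, 'z': 20, 'x': 69, 'c': 73}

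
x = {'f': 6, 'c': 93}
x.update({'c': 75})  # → {'f': 6, 'c': 75}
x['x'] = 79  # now {'f': 6, 'c': 75, 'x': 79}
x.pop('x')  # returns 79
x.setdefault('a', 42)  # 42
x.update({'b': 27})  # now {'f': 6, 'c': 75, 'a': 42, 'b': 27}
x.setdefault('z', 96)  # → 96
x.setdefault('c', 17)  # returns 75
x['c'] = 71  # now {'f': 6, 'c': 71, 'a': 42, 'b': 27, 'z': 96}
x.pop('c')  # 71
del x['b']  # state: {'f': 6, 'a': 42, 'z': 96}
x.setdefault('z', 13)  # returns 96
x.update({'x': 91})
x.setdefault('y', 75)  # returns 75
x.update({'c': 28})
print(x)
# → {'f': 6, 'a': 42, 'z': 96, 'x': 91, 'y': 75, 'c': 28}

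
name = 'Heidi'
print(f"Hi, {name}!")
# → Hi, Heidi!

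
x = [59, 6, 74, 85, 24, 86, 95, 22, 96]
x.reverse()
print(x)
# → [96, 22, 95, 86, 24, 85, 74, 6, 59]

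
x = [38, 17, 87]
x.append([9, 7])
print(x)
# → [38, 17, 87, [9, 7]]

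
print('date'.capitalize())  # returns Date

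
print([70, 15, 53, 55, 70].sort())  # None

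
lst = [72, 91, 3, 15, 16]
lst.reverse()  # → [16, 15, 3, 91, 72]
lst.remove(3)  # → [16, 15, 91, 72]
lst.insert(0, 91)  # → [91, 16, 15, 91, 72]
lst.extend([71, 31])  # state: [91, 16, 15, 91, 72, 71, 31]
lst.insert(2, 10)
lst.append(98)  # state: [91, 16, 10, 15, 91, 72, 71, 31, 98]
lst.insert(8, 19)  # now [91, 16, 10, 15, 91, 72, 71, 31, 19, 98]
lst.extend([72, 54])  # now [91, 16, 10, 15, 91, 72, 71, 31, 19, 98, 72, 54]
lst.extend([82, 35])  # [91, 16, 10, 15, 91, 72, 71, 31, 19, 98, 72, 54, 82, 35]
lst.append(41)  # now [91, 16, 10, 15, 91, 72, 71, 31, 19, 98, 72, 54, 82, 35, 41]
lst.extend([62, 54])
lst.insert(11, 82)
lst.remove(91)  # [16, 10, 15, 91, 72, 71, 31, 19, 98, 72, 82, 54, 82, 35, 41, 62, 54]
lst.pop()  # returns 54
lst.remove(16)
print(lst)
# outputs [10, 15, 91, 72, 71, 31, 19, 98, 72, 82, 54, 82, 35, 41, 62]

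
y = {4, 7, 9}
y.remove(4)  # {7, 9}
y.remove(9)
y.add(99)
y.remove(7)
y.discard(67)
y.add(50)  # {50, 99}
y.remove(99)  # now {50}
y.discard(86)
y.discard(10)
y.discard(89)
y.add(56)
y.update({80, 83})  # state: {50, 56, 80, 83}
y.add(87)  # {50, 56, 80, 83, 87}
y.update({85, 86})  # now {50, 56, 80, 83, 85, 86, 87}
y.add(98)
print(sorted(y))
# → [50, 56, 80, 83, 85, 86, 87, 98]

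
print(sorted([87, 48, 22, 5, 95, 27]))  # [5, 22, 27, 48, 87, 95]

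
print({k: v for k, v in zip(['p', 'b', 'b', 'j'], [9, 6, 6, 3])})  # {'p': 9, 'b': 6, 'j': 3}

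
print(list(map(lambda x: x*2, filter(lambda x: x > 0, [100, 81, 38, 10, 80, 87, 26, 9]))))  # [200, 162, 76, 20, 160, 174, 52, 18]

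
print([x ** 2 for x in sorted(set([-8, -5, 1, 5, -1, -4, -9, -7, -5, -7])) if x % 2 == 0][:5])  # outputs [64, 16]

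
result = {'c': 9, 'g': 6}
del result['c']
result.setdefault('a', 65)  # 65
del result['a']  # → {'g': 6}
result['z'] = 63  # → {'g': 6, 'z': 63}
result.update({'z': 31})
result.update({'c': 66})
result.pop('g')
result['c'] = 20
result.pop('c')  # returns 20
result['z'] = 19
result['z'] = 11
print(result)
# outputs {'z': 11}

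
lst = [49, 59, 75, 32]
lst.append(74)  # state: [49, 59, 75, 32, 74]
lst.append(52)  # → [49, 59, 75, 32, 74, 52]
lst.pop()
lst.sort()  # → [32, 49, 59, 74, 75]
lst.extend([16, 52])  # [32, 49, 59, 74, 75, 16, 52]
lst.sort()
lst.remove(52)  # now [16, 32, 49, 59, 74, 75]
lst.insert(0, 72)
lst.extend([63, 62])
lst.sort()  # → [16, 32, 49, 59, 62, 63, 72, 74, 75]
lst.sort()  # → [16, 32, 49, 59, 62, 63, 72, 74, 75]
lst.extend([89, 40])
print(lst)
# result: [16, 32, 49, 59, 62, 63, 72, 74, 75, 89, 40]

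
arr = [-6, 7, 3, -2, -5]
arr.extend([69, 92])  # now [-6, 7, 3, -2, -5, 69, 92]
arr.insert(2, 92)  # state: [-6, 7, 92, 3, -2, -5, 69, 92]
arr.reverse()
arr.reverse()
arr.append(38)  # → [-6, 7, 92, 3, -2, -5, 69, 92, 38]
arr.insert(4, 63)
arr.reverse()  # [38, 92, 69, -5, -2, 63, 3, 92, 7, -6]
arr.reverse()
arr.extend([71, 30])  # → [-6, 7, 92, 3, 63, -2, -5, 69, 92, 38, 71, 30]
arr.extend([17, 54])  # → [-6, 7, 92, 3, 63, -2, -5, 69, 92, 38, 71, 30, 17, 54]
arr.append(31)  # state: [-6, 7, 92, 3, 63, -2, -5, 69, 92, 38, 71, 30, 17, 54, 31]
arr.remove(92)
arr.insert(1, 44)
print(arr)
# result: [-6, 44, 7, 3, 63, -2, -5, 69, 92, 38, 71, 30, 17, 54, 31]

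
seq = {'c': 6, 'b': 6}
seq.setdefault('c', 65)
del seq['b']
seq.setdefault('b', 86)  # 86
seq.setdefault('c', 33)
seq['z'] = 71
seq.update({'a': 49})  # {'c': 6, 'b': 86, 'z': 71, 'a': 49}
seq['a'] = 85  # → {'c': 6, 'b': 86, 'z': 71, 'a': 85}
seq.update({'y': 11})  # {'c': 6, 'b': 86, 'z': 71, 'a': 85, 'y': 11}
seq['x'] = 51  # {'c': 6, 'b': 86, 'z': 71, 'a': 85, 'y': 11, 'x': 51}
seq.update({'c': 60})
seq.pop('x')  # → 51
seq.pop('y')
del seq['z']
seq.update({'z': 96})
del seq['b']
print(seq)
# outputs {'c': 60, 'a': 85, 'z': 96}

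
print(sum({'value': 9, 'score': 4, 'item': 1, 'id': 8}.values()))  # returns 22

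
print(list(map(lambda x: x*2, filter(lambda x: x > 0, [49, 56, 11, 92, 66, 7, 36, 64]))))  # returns [98, 112, 22, 184, 132, 14, 72, 128]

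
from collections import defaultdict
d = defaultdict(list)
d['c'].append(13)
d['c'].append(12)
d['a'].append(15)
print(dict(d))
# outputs {'c': [13, 12], 'a': [15]}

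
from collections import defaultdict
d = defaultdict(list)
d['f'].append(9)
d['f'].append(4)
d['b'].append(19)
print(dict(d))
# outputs {'f': [9, 4], 'b': [19]}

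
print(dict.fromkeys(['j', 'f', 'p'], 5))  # {'j': 5, 'f': 5, 'p': 5}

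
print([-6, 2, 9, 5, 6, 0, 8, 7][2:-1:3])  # [9, 0]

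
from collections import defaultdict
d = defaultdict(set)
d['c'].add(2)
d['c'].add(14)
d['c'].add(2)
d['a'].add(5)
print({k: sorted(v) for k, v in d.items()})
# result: {'c': [2, 14], 'a': [5]}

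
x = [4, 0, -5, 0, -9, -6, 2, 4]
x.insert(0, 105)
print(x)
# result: [105, 4, 0, -5, 0, -9, -6, 2, 4]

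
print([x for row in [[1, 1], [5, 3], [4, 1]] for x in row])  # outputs [1, 1, 5, 3, 4, 1]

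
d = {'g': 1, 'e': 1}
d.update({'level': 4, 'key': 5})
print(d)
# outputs {'g': 1, 'e': 1, 'level': 4, 'key': 5}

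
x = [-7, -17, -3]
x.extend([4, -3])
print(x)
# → [-7, -17, -3, 4, -3]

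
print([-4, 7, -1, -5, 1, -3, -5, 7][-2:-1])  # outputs [-5]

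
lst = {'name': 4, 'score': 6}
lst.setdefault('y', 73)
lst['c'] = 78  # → {'name': 4, 'score': 6, 'y': 73, 'c': 78}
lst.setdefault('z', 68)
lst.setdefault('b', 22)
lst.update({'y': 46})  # {'name': 4, 'score': 6, 'y': 46, 'c': 78, 'z': 68, 'b': 22}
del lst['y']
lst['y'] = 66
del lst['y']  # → {'name': 4, 'score': 6, 'c': 78, 'z': 68, 'b': 22}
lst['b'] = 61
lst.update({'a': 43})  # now {'name': 4, 'score': 6, 'c': 78, 'z': 68, 'b': 61, 'a': 43}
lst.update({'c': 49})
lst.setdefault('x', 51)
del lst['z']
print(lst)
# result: {'name': 4, 'score': 6, 'c': 49, 'b': 61, 'a': 43, 'x': 51}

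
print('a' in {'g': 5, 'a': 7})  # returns True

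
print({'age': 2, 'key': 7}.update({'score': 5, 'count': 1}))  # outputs None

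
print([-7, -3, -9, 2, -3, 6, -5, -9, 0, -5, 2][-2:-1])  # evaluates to [-5]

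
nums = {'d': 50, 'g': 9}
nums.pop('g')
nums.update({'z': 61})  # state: {'d': 50, 'z': 61}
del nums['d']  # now {'z': 61}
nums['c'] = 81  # {'z': 61, 'c': 81}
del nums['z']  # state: {'c': 81}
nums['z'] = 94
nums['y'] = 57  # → {'c': 81, 'z': 94, 'y': 57}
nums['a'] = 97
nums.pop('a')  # 97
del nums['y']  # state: {'c': 81, 'z': 94}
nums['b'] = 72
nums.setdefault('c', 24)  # 81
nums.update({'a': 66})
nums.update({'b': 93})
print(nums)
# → {'c': 81, 'z': 94, 'b': 93, 'a': 66}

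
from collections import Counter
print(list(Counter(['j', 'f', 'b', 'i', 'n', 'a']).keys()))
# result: ['j', 'f', 'b', 'i', 'n', 'a']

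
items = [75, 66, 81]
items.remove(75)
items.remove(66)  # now [81]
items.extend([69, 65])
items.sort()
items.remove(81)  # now [65, 69]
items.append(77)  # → [65, 69, 77]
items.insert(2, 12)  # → [65, 69, 12, 77]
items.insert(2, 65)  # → [65, 69, 65, 12, 77]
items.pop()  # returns 77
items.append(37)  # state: [65, 69, 65, 12, 37]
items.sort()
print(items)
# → [12, 37, 65, 65, 69]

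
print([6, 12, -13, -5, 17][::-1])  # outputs [17, -5, -13, 12, 6]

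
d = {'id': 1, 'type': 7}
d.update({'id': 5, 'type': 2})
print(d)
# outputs {'id': 5, 'type': 2}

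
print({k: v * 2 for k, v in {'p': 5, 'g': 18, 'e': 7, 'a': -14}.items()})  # {'p': 10, 'g': 36, 'e': 14, 'a': -28}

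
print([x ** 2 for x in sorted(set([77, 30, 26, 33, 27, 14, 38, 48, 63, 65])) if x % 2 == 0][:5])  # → [196, 676, 900, 1444, 2304]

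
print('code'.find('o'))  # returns 1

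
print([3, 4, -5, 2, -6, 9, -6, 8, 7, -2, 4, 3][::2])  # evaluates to [3, -5, -6, -6, 7, 4]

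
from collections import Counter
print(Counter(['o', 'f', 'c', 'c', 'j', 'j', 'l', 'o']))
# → Counter({'o': 2, 'c': 2, 'j': 2, 'f': 1, 'l': 1})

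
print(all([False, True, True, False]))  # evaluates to False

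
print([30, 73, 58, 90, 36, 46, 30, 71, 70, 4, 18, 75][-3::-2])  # [4, 71, 46, 90, 73]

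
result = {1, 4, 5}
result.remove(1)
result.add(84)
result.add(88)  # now {4, 5, 84, 88}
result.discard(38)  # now {4, 5, 84, 88}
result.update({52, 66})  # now {4, 5, 52, 66, 84, 88}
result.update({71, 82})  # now {4, 5, 52, 66, 71, 82, 84, 88}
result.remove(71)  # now {4, 5, 52, 66, 82, 84, 88}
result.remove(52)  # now {4, 5, 66, 82, 84, 88}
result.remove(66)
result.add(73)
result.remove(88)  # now {4, 5, 73, 82, 84}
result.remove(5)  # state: {4, 73, 82, 84}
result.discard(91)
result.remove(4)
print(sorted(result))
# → [73, 82, 84]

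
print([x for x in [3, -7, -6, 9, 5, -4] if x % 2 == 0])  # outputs [-6, -4]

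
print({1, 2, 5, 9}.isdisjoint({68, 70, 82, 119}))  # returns True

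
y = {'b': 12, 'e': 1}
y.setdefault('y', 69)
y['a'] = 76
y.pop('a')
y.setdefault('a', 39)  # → 39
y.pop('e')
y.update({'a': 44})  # {'b': 12, 'y': 69, 'a': 44}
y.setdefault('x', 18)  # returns 18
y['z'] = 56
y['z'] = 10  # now {'b': 12, 'y': 69, 'a': 44, 'x': 18, 'z': 10}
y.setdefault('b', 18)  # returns 12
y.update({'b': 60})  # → {'b': 60, 'y': 69, 'a': 44, 'x': 18, 'z': 10}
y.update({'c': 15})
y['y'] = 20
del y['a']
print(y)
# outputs {'b': 60, 'y': 20, 'x': 18, 'z': 10, 'c': 15}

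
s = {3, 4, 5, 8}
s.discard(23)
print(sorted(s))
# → [3, 4, 5, 8]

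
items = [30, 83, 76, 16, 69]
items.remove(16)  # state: [30, 83, 76, 69]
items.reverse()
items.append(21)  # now [69, 76, 83, 30, 21]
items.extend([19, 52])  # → [69, 76, 83, 30, 21, 19, 52]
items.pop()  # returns 52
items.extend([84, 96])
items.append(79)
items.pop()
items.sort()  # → [19, 21, 30, 69, 76, 83, 84, 96]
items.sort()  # [19, 21, 30, 69, 76, 83, 84, 96]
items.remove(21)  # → [19, 30, 69, 76, 83, 84, 96]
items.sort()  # [19, 30, 69, 76, 83, 84, 96]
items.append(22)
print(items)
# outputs [19, 30, 69, 76, 83, 84, 96, 22]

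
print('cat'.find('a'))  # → 1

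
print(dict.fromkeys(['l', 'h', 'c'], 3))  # {'l': 3, 'h': 3, 'c': 3}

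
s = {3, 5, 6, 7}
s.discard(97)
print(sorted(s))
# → [3, 5, 6, 7]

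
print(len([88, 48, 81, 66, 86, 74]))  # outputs 6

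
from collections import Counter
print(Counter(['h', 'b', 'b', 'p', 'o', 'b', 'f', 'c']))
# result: Counter({'b': 3, 'h': 1, 'p': 1, 'o': 1, 'f': 1, 'c': 1})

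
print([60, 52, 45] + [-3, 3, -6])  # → [60, 52, 45, -3, 3, -6]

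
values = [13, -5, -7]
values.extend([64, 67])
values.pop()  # 67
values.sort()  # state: [-7, -5, 13, 64]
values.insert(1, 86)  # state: [-7, 86, -5, 13, 64]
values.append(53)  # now [-7, 86, -5, 13, 64, 53]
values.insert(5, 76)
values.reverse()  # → [53, 76, 64, 13, -5, 86, -7]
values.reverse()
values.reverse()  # [53, 76, 64, 13, -5, 86, -7]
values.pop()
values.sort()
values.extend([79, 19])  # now [-5, 13, 53, 64, 76, 86, 79, 19]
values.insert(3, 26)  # [-5, 13, 53, 26, 64, 76, 86, 79, 19]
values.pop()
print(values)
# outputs [-5, 13, 53, 26, 64, 76, 86, 79]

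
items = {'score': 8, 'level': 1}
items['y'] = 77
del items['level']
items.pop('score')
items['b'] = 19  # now {'y': 77, 'b': 19}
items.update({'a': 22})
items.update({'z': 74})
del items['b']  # {'y': 77, 'a': 22, 'z': 74}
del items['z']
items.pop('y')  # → 77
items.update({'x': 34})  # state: {'a': 22, 'x': 34}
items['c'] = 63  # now {'a': 22, 'x': 34, 'c': 63}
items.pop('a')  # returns 22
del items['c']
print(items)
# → {'x': 34}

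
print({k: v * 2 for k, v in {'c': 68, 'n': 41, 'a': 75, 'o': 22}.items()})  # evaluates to {'c': 136, 'n': 82, 'a': 150, 'o': 44}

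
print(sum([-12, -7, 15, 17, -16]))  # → -3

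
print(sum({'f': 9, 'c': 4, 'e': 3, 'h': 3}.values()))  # 19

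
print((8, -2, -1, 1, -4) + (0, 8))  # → (8, -2, -1, 1, -4, 0, 8)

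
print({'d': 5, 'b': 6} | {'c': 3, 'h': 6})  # {'d': 5, 'b': 6, 'c': 3, 'h': 6}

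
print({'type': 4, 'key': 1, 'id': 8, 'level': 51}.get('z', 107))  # 107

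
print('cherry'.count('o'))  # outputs 0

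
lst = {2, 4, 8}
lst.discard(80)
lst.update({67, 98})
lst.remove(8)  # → {2, 4, 67, 98}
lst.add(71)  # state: {2, 4, 67, 71, 98}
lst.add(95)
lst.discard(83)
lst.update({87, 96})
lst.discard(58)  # {2, 4, 67, 71, 87, 95, 96, 98}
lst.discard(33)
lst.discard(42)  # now {2, 4, 67, 71, 87, 95, 96, 98}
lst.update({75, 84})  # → {2, 4, 67, 71, 75, 84, 87, 95, 96, 98}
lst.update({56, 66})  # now {2, 4, 56, 66, 67, 71, 75, 84, 87, 95, 96, 98}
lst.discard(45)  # {2, 4, 56, 66, 67, 71, 75, 84, 87, 95, 96, 98}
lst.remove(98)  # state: {2, 4, 56, 66, 67, 71, 75, 84, 87, 95, 96}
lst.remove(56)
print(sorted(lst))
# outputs [2, 4, 66, 67, 71, 75, 84, 87, 95, 96]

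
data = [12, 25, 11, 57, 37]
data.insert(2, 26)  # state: [12, 25, 26, 11, 57, 37]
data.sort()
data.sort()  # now [11, 12, 25, 26, 37, 57]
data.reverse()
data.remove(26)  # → [57, 37, 25, 12, 11]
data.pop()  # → 11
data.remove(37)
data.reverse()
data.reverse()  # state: [57, 25, 12]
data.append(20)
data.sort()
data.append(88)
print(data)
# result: [12, 20, 25, 57, 88]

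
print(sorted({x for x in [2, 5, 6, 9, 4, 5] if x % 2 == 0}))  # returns [2, 4, 6]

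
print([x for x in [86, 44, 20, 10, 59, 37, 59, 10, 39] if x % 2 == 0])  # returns [86, 44, 20, 10, 10]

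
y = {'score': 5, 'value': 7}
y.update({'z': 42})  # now {'score': 5, 'value': 7, 'z': 42}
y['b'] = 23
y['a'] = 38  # {'score': 5, 'value': 7, 'z': 42, 'b': 23, 'a': 38}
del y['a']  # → {'score': 5, 'value': 7, 'z': 42, 'b': 23}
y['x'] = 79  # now {'score': 5, 'value': 7, 'z': 42, 'b': 23, 'x': 79}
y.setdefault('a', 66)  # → 66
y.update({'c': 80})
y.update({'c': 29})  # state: {'score': 5, 'value': 7, 'z': 42, 'b': 23, 'x': 79, 'a': 66, 'c': 29}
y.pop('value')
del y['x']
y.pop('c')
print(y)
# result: {'score': 5, 'z': 42, 'b': 23, 'a': 66}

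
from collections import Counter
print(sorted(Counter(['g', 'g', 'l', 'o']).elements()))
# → ['g', 'g', 'l', 'o']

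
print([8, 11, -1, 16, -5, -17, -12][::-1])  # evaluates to [-12, -17, -5, 16, -1, 11, 8]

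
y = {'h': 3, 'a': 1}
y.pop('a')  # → 1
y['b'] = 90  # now {'h': 3, 'b': 90}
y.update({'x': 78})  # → {'h': 3, 'b': 90, 'x': 78}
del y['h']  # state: {'b': 90, 'x': 78}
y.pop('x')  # 78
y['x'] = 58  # {'b': 90, 'x': 58}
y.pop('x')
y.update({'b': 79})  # {'b': 79}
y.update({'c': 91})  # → {'b': 79, 'c': 91}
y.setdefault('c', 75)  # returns 91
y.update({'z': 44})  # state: {'b': 79, 'c': 91, 'z': 44}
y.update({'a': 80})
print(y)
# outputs {'b': 79, 'c': 91, 'z': 44, 'a': 80}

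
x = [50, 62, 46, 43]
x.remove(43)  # [50, 62, 46]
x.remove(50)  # [62, 46]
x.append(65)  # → [62, 46, 65]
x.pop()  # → 65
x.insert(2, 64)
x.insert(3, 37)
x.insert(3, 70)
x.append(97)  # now [62, 46, 64, 70, 37, 97]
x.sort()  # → [37, 46, 62, 64, 70, 97]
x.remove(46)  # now [37, 62, 64, 70, 97]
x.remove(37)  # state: [62, 64, 70, 97]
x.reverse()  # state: [97, 70, 64, 62]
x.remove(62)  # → [97, 70, 64]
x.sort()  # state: [64, 70, 97]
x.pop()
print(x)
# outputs [64, 70]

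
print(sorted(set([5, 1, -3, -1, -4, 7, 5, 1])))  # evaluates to [-4, -3, -1, 1, 5, 7]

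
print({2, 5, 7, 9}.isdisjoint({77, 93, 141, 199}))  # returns True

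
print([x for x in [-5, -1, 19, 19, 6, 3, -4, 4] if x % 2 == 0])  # [6, -4, 4]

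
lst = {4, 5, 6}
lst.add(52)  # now {4, 5, 6, 52}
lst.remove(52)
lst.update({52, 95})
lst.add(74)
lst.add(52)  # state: {4, 5, 6, 52, 74, 95}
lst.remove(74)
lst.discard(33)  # {4, 5, 6, 52, 95}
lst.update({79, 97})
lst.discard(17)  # {4, 5, 6, 52, 79, 95, 97}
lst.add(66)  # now {4, 5, 6, 52, 66, 79, 95, 97}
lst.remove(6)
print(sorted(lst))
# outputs [4, 5, 52, 66, 79, 95, 97]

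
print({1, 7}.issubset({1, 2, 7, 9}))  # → True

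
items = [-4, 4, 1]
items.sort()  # [-4, 1, 4]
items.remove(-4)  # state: [1, 4]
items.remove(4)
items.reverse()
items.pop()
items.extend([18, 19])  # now [18, 19]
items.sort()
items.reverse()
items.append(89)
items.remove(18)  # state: [19, 89]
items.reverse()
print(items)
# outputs [89, 19]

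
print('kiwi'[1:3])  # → iw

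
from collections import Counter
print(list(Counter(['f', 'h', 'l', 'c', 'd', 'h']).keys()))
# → ['f', 'h', 'l', 'c', 'd']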